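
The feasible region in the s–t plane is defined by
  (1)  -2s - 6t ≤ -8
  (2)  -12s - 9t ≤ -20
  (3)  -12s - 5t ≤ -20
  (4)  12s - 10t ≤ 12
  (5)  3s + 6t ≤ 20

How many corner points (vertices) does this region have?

Pairwise boundary intersections that survive every other constraint:
  (40/31, 28/31)
  (38/23, 18/23)
  (20/57, 60/19)
  (8/3, 2)

4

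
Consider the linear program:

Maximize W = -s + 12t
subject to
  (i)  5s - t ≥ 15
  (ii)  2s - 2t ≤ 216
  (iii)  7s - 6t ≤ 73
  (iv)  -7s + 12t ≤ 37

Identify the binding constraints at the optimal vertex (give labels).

(iii) and (iv)

Extreme points and W = -s + 12t:
  (17/23, -260/23) → W = -3137/23
  (217/53, 290/53) → W = 3263/53
  (183/7, 55/3) → W = 1357/7

The maximum is at (183/7, 55/3). Substituting into each constraint, equality holds for (iii) and (iv); the remaining constraints have slack.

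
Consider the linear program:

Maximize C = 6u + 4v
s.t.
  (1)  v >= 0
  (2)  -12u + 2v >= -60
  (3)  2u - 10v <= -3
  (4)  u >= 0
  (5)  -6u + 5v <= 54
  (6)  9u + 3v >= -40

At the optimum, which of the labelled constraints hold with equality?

Vertices and C = 6u + 4v:
  (303/58, 39/29) → C = 1065/29
  (17/2, 21) → C = 135
  (0, 3/10) → C = 6/5
  (0, 54/5) → C = 216/5

The maximum is at (17/2, 21). Substituting into each constraint, equality holds for (2) and (5); the remaining constraints have slack.

(2) and (5)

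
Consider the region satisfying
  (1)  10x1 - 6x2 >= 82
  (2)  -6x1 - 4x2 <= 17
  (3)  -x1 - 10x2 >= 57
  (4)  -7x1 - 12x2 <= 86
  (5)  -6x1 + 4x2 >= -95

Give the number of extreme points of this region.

5

Intersecting each pair of boundary lines and keeping only the points that satisfy every inequality leaves:
  (113/38, -331/38)
  (239/53, -326/53)
  (35/11, -397/44)
  (361/32, -437/64)
  (199/25, -1181/100)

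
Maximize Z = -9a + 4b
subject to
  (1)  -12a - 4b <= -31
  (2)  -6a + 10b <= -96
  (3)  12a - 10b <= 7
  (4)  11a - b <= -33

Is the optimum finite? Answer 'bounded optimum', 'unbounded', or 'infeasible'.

The boundaries -12a - 4b = -31 and 11a - b = -33 meet at (-101/56, 737/56), but that point violates -6a + 10b ≤ -96. Every candidate vertex is excluded by some other constraint, so the feasible region is empty.

infeasible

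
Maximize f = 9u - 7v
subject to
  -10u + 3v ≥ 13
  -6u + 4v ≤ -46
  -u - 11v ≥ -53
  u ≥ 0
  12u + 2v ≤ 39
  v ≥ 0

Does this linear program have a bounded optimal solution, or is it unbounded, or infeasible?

infeasible

The boundaries -10u + 3v = 13 and -u - 11v = -53 meet at (16/113, 543/113), but that point violates -6u + 4v ≤ -46. Every candidate vertex is excluded by some other constraint, so the feasible region is empty.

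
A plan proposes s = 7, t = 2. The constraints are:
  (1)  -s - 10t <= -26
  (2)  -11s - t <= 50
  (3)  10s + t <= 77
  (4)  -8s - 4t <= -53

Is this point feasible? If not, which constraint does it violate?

feasible

(1): -27 ≤ -26 ✓
(2): -79 ≤ 50 ✓
(3): 72 ≤ 77 ✓
(4): -64 ≤ -53 ✓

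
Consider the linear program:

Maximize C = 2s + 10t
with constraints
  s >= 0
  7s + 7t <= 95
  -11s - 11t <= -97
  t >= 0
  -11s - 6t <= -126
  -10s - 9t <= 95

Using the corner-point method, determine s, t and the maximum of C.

s = 312/35, t = 163/35, maximum C = 322/5

The optimum lies where 7s + 7t = 95 and -11s - 6t = -126.
Solving simultaneously gives s = 312/35, t = 163/35.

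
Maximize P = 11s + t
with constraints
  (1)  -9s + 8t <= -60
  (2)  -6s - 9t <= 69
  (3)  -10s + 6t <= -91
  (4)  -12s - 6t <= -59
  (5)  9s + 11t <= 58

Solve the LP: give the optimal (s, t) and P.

Extreme points and P = 11s + t:
  (105/8, -197/12) → P = 3071/24
  (427/5, -323/5) → P = 4374/5
  (75/11, -251/66) → P = 4699/66
  (1349/164, -239/164) → P = 3650/41

At the optimal vertex, -6s - 9t = 69 and 9s + 11t = 58.
Solving simultaneously gives s = 427/5, t = -323/5.

s = 427/5, t = -323/5, maximum P = 4374/5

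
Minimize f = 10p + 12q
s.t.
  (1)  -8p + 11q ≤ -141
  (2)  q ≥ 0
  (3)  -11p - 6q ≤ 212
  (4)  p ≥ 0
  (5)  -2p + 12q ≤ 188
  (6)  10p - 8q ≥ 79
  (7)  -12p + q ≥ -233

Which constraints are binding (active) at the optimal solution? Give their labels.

(1) and (2)

Vertices and f = 10p + 12q:
  (141/8, 0) → f = 705/4
  (1211/62, 43/31) → f = 6571/31
  (233/12, 0) → f = 1165/6

The minimum is at (141/8, 0). Substituting into each constraint, equality holds for (1) and (2); the remaining constraints have slack.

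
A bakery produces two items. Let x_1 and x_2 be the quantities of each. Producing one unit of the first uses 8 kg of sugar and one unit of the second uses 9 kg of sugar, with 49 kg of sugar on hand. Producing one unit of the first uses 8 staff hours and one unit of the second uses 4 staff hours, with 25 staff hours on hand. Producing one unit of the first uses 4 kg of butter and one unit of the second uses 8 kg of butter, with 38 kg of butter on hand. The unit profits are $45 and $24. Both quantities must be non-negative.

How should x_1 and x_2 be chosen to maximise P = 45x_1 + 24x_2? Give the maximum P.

x_1 = 1, x_2 = 17/4, maximum P = 147

Feasible corners and P = 45x_1 + 24x_2:
  (0, 0) → P = 0
  (0, 19/4) → P = 114
  (25/8, 0) → P = 1125/8
  (1, 17/4) → P = 147

At the optimal vertex, 8x_1 + 4x_2 = 25 and 4x_1 + 8x_2 = 38.
Solving simultaneously gives x_1 = 1, x_2 = 17/4.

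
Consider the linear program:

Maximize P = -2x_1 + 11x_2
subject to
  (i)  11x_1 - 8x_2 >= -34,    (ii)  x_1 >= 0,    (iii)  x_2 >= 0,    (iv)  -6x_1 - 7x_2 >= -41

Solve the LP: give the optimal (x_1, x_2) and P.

x_1 = 18/25, x_2 = 131/25, maximum P = 281/5

Vertices and P = -2x_1 + 11x_2:
  (0, 17/4) → P = 187/4
  (18/25, 131/25) → P = 281/5
  (0, 0) → P = 0
  (41/6, 0) → P = -41/3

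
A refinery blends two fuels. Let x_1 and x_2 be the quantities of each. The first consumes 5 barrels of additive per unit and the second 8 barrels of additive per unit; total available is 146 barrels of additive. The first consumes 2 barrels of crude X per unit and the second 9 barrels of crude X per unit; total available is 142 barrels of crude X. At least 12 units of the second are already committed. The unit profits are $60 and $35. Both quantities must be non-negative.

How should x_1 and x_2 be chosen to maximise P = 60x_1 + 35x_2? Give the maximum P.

x_1 = 10, x_2 = 12, maximum P = 1020

Vertices and P = 60x_1 + 35x_2:
  (0, 142/9) → P = 4970/9
  (0, 12) → P = 420
  (178/29, 418/29) → P = 25310/29
  (10, 12) → P = 1020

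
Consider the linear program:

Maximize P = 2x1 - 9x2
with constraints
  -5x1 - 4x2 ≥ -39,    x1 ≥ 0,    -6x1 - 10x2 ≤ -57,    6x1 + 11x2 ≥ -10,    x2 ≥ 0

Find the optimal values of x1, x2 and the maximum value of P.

x1 = 81/13, x2 = 51/26, maximum P = -135/26

At the optimal vertex, -5x1 - 4x2 = -39 and -6x1 - 10x2 = -57.
Solving simultaneously gives x1 = 81/13, x2 = 51/26.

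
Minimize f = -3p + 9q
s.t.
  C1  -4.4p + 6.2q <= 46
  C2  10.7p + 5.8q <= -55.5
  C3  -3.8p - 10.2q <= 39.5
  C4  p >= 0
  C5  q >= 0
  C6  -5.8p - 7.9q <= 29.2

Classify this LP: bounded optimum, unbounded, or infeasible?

The boundaries -4.4p + 6.2q = 46 and 10.7p + 5.8q = -55.5 meet at (-30545/4593, 12400/4593), but that point violates p ≥ 0. Every candidate vertex is excluded by some other constraint, so the feasible region is empty.

infeasible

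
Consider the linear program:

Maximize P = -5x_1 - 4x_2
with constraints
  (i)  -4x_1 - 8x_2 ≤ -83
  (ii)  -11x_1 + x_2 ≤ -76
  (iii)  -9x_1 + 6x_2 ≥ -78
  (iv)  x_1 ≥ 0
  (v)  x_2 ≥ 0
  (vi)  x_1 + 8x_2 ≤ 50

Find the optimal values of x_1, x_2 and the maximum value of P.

Corner points and P = -5x_1 - 4x_2:
  (187/16, 145/32) → P = -1225/16
  (11, 39/8) → P = -149/2
  (154/13, 62/13) → P = -1018/13

x_1 = 11, x_2 = 39/8, maximum P = -149/2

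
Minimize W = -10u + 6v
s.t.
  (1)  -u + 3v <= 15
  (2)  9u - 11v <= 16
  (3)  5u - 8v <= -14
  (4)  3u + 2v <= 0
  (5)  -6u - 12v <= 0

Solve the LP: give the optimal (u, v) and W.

u = -14/17, v = 21/17, minimum W = 266/17

Vertices and W = -10u + 6v:
  (-30/11, 45/11) → W = 570/11
  (-6, 3) → W = 78
  (-14/17, 21/17) → W = 266/17
  (-14/9, 7/9) → W = 182/9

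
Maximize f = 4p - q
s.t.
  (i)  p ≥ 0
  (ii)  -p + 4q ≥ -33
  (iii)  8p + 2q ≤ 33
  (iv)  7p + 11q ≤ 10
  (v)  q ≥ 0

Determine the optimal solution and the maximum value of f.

p = 10/7, q = 0, maximum f = 40/7

Corner points and f = 4p - q:
  (0, 10/11) → f = -10/11
  (0, 0) → f = 0
  (10/7, 0) → f = 40/7

The optimum lies where 7p + 11q = 10 and q = 0.
Solving simultaneously gives p = 10/7, q = 0.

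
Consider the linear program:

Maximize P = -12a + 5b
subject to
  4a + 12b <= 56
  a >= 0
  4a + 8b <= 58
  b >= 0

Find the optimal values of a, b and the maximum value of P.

Vertices and P = -12a + 5b:
  (0, 14/3) → P = 70/3
  (14, 0) → P = -168
  (0, 0) → P = 0

a = 0, b = 14/3, maximum P = 70/3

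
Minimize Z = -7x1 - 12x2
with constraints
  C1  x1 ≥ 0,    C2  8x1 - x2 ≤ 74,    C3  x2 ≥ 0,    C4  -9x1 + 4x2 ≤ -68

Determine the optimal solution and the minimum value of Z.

x1 = 228/23, x2 = 122/23, minimum Z = -3060/23

Vertices and Z = -7x1 - 12x2:
  (37/4, 0) → Z = -259/4
  (228/23, 122/23) → Z = -3060/23
  (68/9, 0) → Z = -476/9

At the optimal vertex, 8x1 - x2 = 74 and -9x1 + 4x2 = -68.
Solving simultaneously gives x1 = 228/23, x2 = 122/23.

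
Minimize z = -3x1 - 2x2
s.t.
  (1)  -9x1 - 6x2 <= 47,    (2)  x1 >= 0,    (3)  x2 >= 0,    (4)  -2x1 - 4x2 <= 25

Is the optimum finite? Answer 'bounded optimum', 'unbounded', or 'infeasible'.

From the feasible point (0, 0), moving in the direction (0, 1) keeps every constraint satisfied while z decreases without bound.

unbounded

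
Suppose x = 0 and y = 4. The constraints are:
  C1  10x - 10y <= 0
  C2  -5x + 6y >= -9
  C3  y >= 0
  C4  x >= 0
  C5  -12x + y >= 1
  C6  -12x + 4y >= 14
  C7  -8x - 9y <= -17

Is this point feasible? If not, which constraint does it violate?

feasible

C1: -40 ≤ 0 ✓
C2: 24 ≥ -9 ✓
C3: 4 ≥ 0 ✓
C4: 0 ≥ 0 ✓
C5: 4 ≥ 1 ✓
C6: 16 ≥ 14 ✓
C7: -36 ≤ -17 ✓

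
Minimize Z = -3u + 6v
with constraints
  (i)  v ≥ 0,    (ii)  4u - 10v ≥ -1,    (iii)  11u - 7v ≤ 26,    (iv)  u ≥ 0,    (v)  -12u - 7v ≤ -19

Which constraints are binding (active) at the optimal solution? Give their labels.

(i) and (iii)

Vertices and Z = -3u + 6v:
  (26/11, 0) → Z = -78/11
  (19/12, 0) → Z = -19/4
  (267/82, 115/82) → Z = -111/82
  (183/148, 22/37) → Z = -21/148

The minimum is at (26/11, 0). Substituting into each constraint, equality holds for (i) and (iii); the remaining constraints have slack.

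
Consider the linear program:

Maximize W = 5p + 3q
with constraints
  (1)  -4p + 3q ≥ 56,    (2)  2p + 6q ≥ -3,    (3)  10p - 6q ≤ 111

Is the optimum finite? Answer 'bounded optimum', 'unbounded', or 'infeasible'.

unbounded

From the feasible point (-23/2, 10/3), moving in the direction (6, 10) keeps every constraint satisfied while W increases without bound.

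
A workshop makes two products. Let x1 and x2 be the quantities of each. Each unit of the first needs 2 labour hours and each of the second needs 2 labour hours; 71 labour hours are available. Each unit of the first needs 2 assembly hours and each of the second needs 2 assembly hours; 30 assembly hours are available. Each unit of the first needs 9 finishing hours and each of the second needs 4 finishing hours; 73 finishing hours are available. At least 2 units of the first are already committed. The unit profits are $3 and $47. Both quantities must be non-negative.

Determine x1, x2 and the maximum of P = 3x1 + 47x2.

Corner points and P = 3x1 + 47x2:
  (73/9, 0) → P = 73/3
  (2, 0) → P = 6
  (13/5, 62/5) → P = 2953/5
  (2, 13) → P = 617

At the optimal vertex, 2x1 + 2x2 = 30 and x1 = 2.
Solving simultaneously gives x1 = 2, x2 = 13.

x1 = 2, x2 = 13, maximum P = 617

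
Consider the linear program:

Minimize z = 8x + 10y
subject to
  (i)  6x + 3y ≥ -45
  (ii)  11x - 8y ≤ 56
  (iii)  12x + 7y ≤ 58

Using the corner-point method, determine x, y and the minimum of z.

Feasible corners and z = 8x + 10y:
  (-64/27, -277/27) → z = -1094/9
  (-163/2, 148) → z = 828
  (856/173, -34/173) → z = 6508/173

The binding constraints are 6x + 3y = -45 and 11x - 8y = 56.
Solving simultaneously gives x = -64/27, y = -277/27.

x = -64/27, y = -277/27, minimum z = -1094/9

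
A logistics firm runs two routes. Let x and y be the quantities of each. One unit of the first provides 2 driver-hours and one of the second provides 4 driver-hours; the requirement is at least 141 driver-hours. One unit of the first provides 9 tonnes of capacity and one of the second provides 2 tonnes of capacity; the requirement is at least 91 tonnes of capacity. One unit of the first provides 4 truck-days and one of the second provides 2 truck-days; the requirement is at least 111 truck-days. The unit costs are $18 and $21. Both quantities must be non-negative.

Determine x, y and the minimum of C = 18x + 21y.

Extreme points and C = 18x + 21y:
  (0, 111/2) → C = 2331/2
  (141/2, 0) → C = 1269
  (27/2, 57/2) → C = 1683/2
The feasible region is unbounded (it extends along (0, 1), (1, 0)), but C strictly increases along every unbounded feasible direction, so there is no improving ray and the minimum is attained at a vertex.

x = 27/2, y = 57/2, minimum C = 1683/2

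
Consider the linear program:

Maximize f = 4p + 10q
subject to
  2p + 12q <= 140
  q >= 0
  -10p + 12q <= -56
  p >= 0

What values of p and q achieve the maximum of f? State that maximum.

The binding constraints are 2p + 12q = 140 and q = 0.
Solving simultaneously gives p = 70, q = 0.

p = 70, q = 0, maximum f = 280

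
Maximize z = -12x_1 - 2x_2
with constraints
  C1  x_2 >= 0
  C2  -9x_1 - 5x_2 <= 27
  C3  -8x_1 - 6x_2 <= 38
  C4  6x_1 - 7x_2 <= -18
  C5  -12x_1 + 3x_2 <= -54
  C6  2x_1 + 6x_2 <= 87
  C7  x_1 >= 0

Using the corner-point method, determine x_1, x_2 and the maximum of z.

x_1 = 72/11, x_2 = 90/11, maximum z = -1044/11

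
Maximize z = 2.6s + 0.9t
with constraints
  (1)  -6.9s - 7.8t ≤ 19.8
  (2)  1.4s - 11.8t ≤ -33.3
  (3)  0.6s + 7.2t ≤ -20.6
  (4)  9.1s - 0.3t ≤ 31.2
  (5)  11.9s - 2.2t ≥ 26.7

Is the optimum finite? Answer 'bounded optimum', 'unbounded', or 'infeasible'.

The boundaries -6.9s - 7.8t = 19.8 and 9.1s - 0.3t = 31.2 meet at (7914/2435, -13182/2435), but that point violates 1.4s - 11.8t ≤ -33.3. Every candidate vertex is excluded by some other constraint, so the feasible region is empty.

infeasible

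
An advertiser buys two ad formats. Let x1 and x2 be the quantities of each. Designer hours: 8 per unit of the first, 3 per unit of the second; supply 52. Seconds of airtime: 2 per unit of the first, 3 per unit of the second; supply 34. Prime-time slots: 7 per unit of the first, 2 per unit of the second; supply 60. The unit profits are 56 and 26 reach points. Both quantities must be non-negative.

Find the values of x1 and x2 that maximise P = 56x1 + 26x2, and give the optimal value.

x1 = 3, x2 = 28/3, maximum P = 1232/3

Corner points and P = 56x1 + 26x2:
  (0, 0) → P = 0
  (0, 34/3) → P = 884/3
  (13/2, 0) → P = 364
  (3, 28/3) → P = 1232/3

The binding constraints are 8x1 + 3x2 = 52 and 2x1 + 3x2 = 34.
Solving simultaneously gives x1 = 3, x2 = 28/3.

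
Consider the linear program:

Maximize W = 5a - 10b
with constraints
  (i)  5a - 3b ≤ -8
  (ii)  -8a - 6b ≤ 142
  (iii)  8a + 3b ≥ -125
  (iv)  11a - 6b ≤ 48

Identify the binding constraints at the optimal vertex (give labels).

Feasible corners and W = 5a - 10b:
  (-79/9, -323/27) → W = 2045/27
  (64, 328/3) → W = -2320/3
  (-27/2, -17/3) → W = -65/6
The feasible region is unbounded (it extends along (-3, 8), (6, 11)), but W strictly decreases along every unbounded feasible direction, so there is no improving ray and the maximum is attained at a vertex.

The maximum is at (-79/9, -323/27). Substituting into each constraint, equality holds for (i) and (ii); the remaining constraints have slack.

(i) and (ii)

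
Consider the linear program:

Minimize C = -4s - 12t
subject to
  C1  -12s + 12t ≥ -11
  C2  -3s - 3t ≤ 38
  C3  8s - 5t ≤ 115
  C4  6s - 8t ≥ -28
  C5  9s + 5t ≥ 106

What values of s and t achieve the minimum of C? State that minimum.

Vertices and C = -4s - 12t:
  (53/3, 67/4) → C = -815/3
  (1327/168, 391/56) → C = -2423/21
  (118/17, 148/17) → C = -2248/17

s = 53/3, t = 67/4, minimum C = -815/3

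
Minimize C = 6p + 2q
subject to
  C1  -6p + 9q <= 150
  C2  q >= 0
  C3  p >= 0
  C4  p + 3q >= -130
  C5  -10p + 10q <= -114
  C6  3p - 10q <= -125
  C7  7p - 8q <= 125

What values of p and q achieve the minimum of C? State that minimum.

p = 239/7, q = 796/35, minimum C = 8762/35

Feasible corners and C = 6p + 2q:
  (421/5, 364/5) → C = 3254/5
  (155, 120) → C = 1170
  (239/7, 796/35) → C = 8762/35
  (1125/23, 625/23) → C = 8000/23

At the optimal vertex, -10p + 10q = -114 and 3p - 10q = -125.
Solving simultaneously gives p = 239/7, q = 796/35.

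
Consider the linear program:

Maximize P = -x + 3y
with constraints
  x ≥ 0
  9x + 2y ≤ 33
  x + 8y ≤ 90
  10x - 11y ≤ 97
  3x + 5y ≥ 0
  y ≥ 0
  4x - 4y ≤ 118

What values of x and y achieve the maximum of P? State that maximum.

x = 0, y = 45/4, maximum P = 135/4

Extreme points and P = -x + 3y:
  (0, 45/4) → P = 135/4
  (0, 0) → P = 0
  (6/5, 111/10) → P = 321/10
  (11/3, 0) → P = -11/3

At the optimal vertex, x = 0 and x + 8y = 90.
Solving simultaneously gives x = 0, y = 45/4.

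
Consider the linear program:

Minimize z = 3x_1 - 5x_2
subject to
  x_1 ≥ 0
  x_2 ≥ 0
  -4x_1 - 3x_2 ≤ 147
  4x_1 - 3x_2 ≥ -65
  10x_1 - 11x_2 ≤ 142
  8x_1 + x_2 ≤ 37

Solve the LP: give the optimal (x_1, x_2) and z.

x_1 = 23/14, x_2 = 167/7, minimum z = -1601/14

The optimum lies where 4x_1 - 3x_2 = -65 and 8x_1 + x_2 = 37.
Solving simultaneously gives x_1 = 23/14, x_2 = 167/7.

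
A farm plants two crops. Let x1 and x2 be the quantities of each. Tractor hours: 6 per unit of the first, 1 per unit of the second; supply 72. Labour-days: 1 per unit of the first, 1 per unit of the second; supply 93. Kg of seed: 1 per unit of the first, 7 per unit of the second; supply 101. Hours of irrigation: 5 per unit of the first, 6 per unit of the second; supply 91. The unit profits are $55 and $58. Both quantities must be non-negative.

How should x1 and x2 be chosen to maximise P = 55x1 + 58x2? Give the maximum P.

x1 = 11, x2 = 6, maximum P = 953

Feasible corners and P = 55x1 + 58x2:
  (0, 0) → P = 0
  (0, 101/7) → P = 5858/7
  (12, 0) → P = 660
  (11, 6) → P = 953
  (31/29, 414/29) → P = 25717/29

The binding constraints are 6x1 + x2 = 72 and 5x1 + 6x2 = 91.
Solving simultaneously gives x1 = 11, x2 = 6.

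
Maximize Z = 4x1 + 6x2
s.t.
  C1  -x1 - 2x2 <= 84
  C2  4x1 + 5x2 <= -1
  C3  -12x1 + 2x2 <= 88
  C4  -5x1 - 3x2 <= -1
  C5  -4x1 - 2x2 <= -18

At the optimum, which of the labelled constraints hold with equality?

Vertices and Z = 4x1 + 6x2:
  (418/3, -335/3) → Z = -338/3
  (254/7, -421/7) → Z = -1510/7
  (23/3, -19/3) → Z = -22/3
  (26, -43) → Z = -154

The maximum is at (23/3, -19/3). Substituting into each constraint, equality holds for C2 and C5; the remaining constraints have slack.

C2 and C5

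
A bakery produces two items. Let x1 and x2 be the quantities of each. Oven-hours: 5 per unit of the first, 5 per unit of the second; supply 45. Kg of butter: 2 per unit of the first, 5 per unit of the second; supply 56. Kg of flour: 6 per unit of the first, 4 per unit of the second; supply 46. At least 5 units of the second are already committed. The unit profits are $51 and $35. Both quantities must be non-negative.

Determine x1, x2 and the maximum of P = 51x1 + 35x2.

Corner points and P = 51x1 + 35x2:
  (0, 9) → P = 315
  (0, 5) → P = 175
  (4, 5) → P = 379

x1 = 4, x2 = 5, maximum P = 379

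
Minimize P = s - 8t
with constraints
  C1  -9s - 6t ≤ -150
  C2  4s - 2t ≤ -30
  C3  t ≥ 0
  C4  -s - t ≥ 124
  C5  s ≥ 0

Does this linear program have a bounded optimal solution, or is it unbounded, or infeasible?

infeasible

The boundaries -9s - 6t = -150 and 4s - 2t = -30 meet at (20/7, 145/7), but that point violates -s - t ≥ 124. Every candidate vertex is excluded by some other constraint, so the feasible region is empty.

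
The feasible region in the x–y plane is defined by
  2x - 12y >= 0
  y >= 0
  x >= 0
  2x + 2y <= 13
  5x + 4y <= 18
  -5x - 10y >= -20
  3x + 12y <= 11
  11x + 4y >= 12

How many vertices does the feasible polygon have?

5

Intersecting each pair of boundary lines and keeping only the points that satisfy every inequality leaves:
  (11/5, 11/30)
  (36/35, 6/35)
  (18/5, 0)
  (12/11, 0)
  (43/12, 1/48)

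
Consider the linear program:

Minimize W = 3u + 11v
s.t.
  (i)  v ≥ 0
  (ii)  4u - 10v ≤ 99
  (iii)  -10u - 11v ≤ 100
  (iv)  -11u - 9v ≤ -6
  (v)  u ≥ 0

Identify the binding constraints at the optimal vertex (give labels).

(i) and (iv)

Extreme points and W = 3u + 11v:
  (99/4, 0) → W = 297/4
  (6/11, 0) → W = 18/11
  (0, 2/3) → W = 22/3
The feasible region is unbounded (it extends along (0, 1), (5, 2)), but W strictly increases along every unbounded feasible direction, so there is no improving ray and the minimum is attained at a vertex.

The minimum is at (6/11, 0). Substituting into each constraint, equality holds for (i) and (iv); the remaining constraints have slack.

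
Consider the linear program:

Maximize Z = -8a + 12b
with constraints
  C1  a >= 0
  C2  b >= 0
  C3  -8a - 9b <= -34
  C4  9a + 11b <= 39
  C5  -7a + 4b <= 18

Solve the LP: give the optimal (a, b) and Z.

At the optimal vertex, -8a - 9b = -34 and 9a + 11b = 39.
Solving simultaneously gives a = 23/7, b = 6/7.

a = 23/7, b = 6/7, maximum Z = -16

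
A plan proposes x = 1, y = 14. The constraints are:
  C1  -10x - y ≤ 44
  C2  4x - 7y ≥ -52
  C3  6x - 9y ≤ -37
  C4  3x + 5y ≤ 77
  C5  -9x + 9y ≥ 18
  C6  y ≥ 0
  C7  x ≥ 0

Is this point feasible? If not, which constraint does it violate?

Constraint C2: 4x - 7y = -94, which is not ≥ -52. All other constraints are satisfied.

not feasible — violates C2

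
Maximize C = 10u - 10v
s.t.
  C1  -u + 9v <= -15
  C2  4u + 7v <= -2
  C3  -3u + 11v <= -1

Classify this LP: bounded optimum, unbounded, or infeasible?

From the feasible point (87/43, -62/43), moving in the direction (7, -4) keeps every constraint satisfied while C increases without bound.

unbounded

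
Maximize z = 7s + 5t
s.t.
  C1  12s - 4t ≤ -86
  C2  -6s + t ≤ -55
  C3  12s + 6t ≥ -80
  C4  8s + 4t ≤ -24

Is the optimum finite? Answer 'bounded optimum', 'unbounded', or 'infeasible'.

infeasible

The boundaries 12s - 4t = -86 and -6s + t = -55 meet at (51/2, 98), but that point violates 8s + 4t ≤ -24. Every candidate vertex is excluded by some other constraint, so the feasible region is empty.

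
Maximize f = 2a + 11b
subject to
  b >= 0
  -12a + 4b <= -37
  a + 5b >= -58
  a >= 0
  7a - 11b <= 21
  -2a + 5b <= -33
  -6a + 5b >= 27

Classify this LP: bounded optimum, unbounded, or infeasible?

infeasible

The boundaries -12a + 4b = -37 and -6a + 5b = 27 meet at (293/36, 91/6), but that point violates -2a + 5b ≤ -33. Every candidate vertex is excluded by some other constraint, so the feasible region is empty.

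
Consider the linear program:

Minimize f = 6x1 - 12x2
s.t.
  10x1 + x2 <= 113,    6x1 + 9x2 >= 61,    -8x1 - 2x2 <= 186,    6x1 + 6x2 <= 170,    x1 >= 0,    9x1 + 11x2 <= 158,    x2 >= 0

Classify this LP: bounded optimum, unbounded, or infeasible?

bounded optimum

Corner points and f = 6x1 - 12x2:
  (1085/101, 563/101) → f = -246/101
  (113/10, 0) → f = 339/5
  (0, 61/9) → f = -244/3
  (61/6, 0) → f = 61
  (0, 158/11) → f = -1896/11
The feasible region has finitely many vertices and no improving ray; the minimum is -1896/11 at (0, 158/11).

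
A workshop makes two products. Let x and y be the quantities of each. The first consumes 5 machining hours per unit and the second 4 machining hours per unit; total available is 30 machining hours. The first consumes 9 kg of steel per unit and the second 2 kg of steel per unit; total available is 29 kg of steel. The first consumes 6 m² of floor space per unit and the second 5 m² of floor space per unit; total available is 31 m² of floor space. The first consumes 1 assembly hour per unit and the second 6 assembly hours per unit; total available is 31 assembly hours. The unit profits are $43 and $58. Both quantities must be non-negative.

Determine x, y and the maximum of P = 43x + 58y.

x = 1, y = 5, maximum P = 333

Vertices and P = 43x + 58y:
  (0, 0) → P = 0
  (0, 31/6) → P = 899/3
  (29/9, 0) → P = 1247/9
  (83/33, 35/11) → P = 9659/33
  (1, 5) → P = 333

At the optimal vertex, 6x + 5y = 31 and x + 6y = 31.
Solving simultaneously gives x = 1, y = 5.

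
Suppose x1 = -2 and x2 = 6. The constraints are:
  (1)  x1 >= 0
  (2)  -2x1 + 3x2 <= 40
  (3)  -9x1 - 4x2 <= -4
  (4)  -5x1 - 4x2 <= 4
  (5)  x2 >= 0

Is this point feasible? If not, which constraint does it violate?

Constraint (1): x1 = -2, which is not ≥ 0. All other constraints are satisfied.

not feasible — violates (1)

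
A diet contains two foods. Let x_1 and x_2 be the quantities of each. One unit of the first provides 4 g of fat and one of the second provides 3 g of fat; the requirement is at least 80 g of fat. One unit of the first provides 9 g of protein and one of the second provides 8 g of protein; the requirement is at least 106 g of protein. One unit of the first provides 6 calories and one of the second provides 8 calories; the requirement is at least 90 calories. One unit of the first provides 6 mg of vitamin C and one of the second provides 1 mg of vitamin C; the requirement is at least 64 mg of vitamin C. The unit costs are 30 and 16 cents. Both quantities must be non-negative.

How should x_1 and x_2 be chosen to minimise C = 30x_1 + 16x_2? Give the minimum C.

Corner points and C = 30x_1 + 16x_2:
  (0, 64) → C = 1024
  (20, 0) → C = 600
  (8, 16) → C = 496
The feasible region is unbounded (it extends along (0, 1), (1, 0)), but C strictly increases along every unbounded feasible direction, so there is no improving ray and the minimum is attained at a vertex.

The optimum lies where 4x_1 + 3x_2 = 80 and 6x_1 + x_2 = 64.
Solving simultaneously gives x_1 = 8, x_2 = 16.

x_1 = 8, x_2 = 16, minimum C = 496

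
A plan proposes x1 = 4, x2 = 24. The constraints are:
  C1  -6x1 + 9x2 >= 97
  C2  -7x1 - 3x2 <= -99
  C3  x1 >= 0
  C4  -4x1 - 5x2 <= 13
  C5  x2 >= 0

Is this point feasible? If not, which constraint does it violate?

feasible

C1: 192 ≥ 97 ✓
C2: -100 ≤ -99 ✓
C3: 4 ≥ 0 ✓
C4: -136 ≤ 13 ✓
C5: 24 ≥ 0 ✓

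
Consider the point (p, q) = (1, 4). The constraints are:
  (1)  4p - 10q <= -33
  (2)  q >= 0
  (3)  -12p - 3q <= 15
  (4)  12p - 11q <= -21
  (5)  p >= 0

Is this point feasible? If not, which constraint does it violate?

(1): -36 ≤ -33 ✓
(2): 4 ≥ 0 ✓
(3): -24 ≤ 15 ✓
(4): -32 ≤ -21 ✓
(5): 1 ≥ 0 ✓

feasible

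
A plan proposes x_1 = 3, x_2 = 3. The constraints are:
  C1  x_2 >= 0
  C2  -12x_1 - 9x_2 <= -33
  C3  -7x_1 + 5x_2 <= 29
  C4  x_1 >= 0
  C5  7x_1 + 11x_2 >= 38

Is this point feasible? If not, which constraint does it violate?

C1: 3 ≥ 0 ✓
C2: -63 ≤ -33 ✓
C3: -6 ≤ 29 ✓
C4: 3 ≥ 0 ✓
C5: 54 ≥ 38 ✓

feasible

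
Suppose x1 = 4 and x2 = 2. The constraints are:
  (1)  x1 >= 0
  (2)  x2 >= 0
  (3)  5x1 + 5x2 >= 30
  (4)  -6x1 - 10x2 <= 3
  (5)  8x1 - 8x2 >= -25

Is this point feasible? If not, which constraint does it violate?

feasible

(1): 4 ≥ 0 ✓
(2): 2 ≥ 0 ✓
(3): 30 ≥ 30 ✓
(4): -44 ≤ 3 ✓
(5): 16 ≥ -25 ✓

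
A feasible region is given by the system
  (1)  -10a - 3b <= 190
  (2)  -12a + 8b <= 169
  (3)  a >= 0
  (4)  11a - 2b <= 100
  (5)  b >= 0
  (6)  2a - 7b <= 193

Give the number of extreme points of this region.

Intersecting each pair of boundary lines and keeping only the points that satisfy every inequality leaves:
  (0, 169/8)
  (569/32, 3059/64)
  (0, 0)
  (100/11, 0)

4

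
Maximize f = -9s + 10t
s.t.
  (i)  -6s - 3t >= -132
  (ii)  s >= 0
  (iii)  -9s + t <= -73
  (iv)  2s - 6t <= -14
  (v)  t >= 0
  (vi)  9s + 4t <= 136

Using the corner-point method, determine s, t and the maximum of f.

Corner points and f = -9s + 10t:
  (113/13, 68/13) → f = -337/13
  (428/45, 63/5) → f = 202/5
  (380/31, 199/31) → f = -1430/31

The optimum lies where -9s + t = -73 and 9s + 4t = 136.
Solving simultaneously gives s = 428/45, t = 63/5.

s = 428/45, t = 63/5, maximum f = 202/5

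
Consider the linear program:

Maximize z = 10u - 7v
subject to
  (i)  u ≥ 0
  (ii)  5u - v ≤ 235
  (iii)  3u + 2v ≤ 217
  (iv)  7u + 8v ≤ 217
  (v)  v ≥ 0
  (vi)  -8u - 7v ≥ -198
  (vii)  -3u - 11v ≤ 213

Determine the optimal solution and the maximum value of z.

Extreme points and z = 10u - 7v:
  (0, 217/8) → z = -1519/8
  (0, 0) → z = 0
  (13/3, 70/3) → z = -120
  (99/4, 0) → z = 495/2

At the optimal vertex, v = 0 and -8u - 7v = -198.
Solving simultaneously gives u = 99/4, v = 0.

u = 99/4, v = 0, maximum z = 495/2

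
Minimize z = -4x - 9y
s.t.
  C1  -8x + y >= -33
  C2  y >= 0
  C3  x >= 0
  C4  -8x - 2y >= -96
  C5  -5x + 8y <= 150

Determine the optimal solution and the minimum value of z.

x = 234/37, y = 840/37, minimum z = -8496/37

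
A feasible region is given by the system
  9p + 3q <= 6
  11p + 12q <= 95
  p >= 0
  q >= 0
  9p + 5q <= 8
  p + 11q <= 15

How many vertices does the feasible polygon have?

5

Intersecting each pair of boundary lines and keeping only the points that satisfy every inequality leaves:
  (2/3, 0)
  (1/3, 1)
  (0, 0)
  (0, 15/11)
  (13/94, 127/94)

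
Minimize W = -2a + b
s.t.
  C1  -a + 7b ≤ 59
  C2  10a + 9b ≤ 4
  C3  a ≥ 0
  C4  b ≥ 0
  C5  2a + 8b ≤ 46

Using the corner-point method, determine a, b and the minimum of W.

Feasible corners and W = -2a + b:
  (0, 4/9) → W = 4/9
  (2/5, 0) → W = -4/5
  (0, 0) → W = 0

The optimum lies where 10a + 9b = 4 and b = 0.
Solving simultaneously gives a = 2/5, b = 0.

a = 2/5, b = 0, minimum W = -4/5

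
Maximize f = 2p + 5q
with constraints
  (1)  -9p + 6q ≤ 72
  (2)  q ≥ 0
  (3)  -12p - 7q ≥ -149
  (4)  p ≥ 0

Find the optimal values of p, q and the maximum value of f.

p = 26/9, q = 49/3, maximum f = 787/9

Corner points and f = 2p + 5q:
  (26/9, 49/3) → f = 787/9
  (0, 12) → f = 60
  (149/12, 0) → f = 149/6
  (0, 0) → f = 0

The optimum lies where -9p + 6q = 72 and -12p - 7q = -149.
Solving simultaneously gives p = 26/9, q = 49/3.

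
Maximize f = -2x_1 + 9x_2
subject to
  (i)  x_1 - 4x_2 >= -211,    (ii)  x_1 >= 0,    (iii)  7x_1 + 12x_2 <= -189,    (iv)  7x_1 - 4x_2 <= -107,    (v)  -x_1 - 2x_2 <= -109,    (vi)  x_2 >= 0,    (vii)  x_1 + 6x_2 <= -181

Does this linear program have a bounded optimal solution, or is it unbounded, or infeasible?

infeasible

The boundaries x_2 = 0 and x_1 + 6x_2 = -181 meet at (-181, 0), but that point violates x_1 ≥ 0. Every candidate vertex is excluded by some other constraint, so the feasible region is empty.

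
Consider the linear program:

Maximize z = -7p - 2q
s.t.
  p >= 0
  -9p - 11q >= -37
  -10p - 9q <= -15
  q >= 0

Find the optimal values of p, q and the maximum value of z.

p = 0, q = 5/3, maximum z = -10/3

Vertices and z = -7p - 2q:
  (0, 37/11) → z = -74/11
  (0, 5/3) → z = -10/3
  (37/9, 0) → z = -259/9
  (3/2, 0) → z = -21/2

The binding constraints are p = 0 and -10p - 9q = -15.
Solving simultaneously gives p = 0, q = 5/3.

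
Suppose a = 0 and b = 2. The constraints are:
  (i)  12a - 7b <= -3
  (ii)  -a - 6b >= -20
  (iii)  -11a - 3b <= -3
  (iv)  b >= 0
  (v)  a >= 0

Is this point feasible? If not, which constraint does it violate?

(i): -14 ≤ -3 ✓
(ii): -12 ≥ -20 ✓
(iii): -6 ≤ -3 ✓
(iv): 2 ≥ 0 ✓
(v): 0 ≥ 0 ✓

feasible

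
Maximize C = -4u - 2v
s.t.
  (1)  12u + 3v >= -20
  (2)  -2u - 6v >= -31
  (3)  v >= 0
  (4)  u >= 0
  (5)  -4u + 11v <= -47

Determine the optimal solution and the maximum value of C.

Vertices and C = -4u - 2v:
  (31/2, 0) → C = -62
  (623/46, 15/23) → C = -1276/23
  (47/4, 0) → C = -47

u = 47/4, v = 0, maximum C = -47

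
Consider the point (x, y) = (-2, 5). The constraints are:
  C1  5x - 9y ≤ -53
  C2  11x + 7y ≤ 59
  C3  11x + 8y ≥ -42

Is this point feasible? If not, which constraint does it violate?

feasible

C1: -55 ≤ -53 ✓
C2: 13 ≤ 59 ✓
C3: 18 ≥ -42 ✓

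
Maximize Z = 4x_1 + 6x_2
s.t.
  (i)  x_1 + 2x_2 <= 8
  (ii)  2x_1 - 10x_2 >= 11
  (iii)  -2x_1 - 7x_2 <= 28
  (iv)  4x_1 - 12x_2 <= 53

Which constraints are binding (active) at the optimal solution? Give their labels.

Corner points and Z = 4x_1 + 6x_2:
  (51/7, 5/14) → Z = 219/7
  (101/10, -21/20) → Z = 341/10
  (-203/34, -39/17) → Z = -640/17
  (35/52, -109/26) → Z = -292/13

The maximum is at (101/10, -21/20). Substituting into each constraint, equality holds for (i) and (iv); the remaining constraints have slack.

(i) and (iv)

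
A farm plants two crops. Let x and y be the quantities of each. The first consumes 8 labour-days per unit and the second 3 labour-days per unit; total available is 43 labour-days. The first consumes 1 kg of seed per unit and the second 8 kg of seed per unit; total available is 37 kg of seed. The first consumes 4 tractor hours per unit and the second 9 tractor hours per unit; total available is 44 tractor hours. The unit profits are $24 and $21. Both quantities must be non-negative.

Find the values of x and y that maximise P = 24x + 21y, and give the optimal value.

Feasible corners and P = 24x + 21y:
  (0, 0) → P = 0
  (0, 37/8) → P = 777/8
  (43/8, 0) → P = 129
  (17/4, 3) → P = 165
  (19/23, 104/23) → P = 2640/23

x = 17/4, y = 3, maximum P = 165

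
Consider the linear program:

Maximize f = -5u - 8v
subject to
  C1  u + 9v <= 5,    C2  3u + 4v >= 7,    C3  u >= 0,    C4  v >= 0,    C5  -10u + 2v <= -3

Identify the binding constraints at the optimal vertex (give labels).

Corner points and f = -5u - 8v:
  (43/23, 8/23) → f = -279/23
  (5, 0) → f = -25
  (7/3, 0) → f = -35/3

The maximum is at (7/3, 0). Substituting into each constraint, equality holds for C2 and C4; the remaining constraints have slack.

C2 and C4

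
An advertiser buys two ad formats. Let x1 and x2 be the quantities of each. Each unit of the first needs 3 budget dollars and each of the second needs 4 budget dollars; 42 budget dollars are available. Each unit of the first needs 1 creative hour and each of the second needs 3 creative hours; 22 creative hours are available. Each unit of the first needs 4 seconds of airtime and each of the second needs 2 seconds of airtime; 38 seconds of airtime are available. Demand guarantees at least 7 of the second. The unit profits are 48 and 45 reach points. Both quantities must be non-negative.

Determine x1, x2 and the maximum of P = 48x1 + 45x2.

x1 = 1, x2 = 7, maximum P = 363

Extreme points and P = 48x1 + 45x2:
  (0, 22/3) → P = 330
  (0, 7) → P = 315
  (1, 7) → P = 363

At the optimal vertex, x1 + 3x2 = 22 and x2 = 7.
Solving simultaneously gives x1 = 1, x2 = 7.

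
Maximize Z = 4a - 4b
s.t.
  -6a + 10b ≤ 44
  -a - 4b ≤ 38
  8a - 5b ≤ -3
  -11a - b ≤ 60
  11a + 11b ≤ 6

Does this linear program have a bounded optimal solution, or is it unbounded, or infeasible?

Corner points and Z = 4a - 4b:
  (-161/29, 31/29) → Z = -768/29
  (-53/22, 65/22) → Z = -236/11
  (-101/21, -149/21) → Z = 64/7
  (-3/143, 81/143) → Z = -336/143
The feasible region has finitely many vertices and no improving ray; the maximum is 64/7 at (-101/21, -149/21).

bounded optimum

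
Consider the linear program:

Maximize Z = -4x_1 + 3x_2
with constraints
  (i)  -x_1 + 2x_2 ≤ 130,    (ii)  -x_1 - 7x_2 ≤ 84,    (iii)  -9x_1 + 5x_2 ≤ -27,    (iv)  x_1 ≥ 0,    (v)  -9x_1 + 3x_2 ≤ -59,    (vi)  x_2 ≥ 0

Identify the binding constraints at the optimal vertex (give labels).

(i) and (iii)

Extreme points and Z = -4x_1 + 3x_2:
  (704/13, 1197/13) → Z = 775/13
  (107/9, 16) → Z = 4/9
  (59/9, 0) → Z = -236/9
The feasible region is unbounded (it extends along (2, 1), (1, 0)), but Z strictly decreases along every unbounded feasible direction, so there is no improving ray and the maximum is attained at a vertex.

The maximum is at (704/13, 1197/13). Substituting into each constraint, equality holds for (i) and (iii); the remaining constraints have slack.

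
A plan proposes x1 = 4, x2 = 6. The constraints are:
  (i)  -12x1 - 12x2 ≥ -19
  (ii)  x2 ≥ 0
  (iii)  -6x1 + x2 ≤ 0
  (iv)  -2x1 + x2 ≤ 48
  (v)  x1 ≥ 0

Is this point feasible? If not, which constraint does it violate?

Constraint (i): -12x1 - 12x2 = -120, which is not ≥ -19. All other constraints are satisfied.

not feasible — violates (i)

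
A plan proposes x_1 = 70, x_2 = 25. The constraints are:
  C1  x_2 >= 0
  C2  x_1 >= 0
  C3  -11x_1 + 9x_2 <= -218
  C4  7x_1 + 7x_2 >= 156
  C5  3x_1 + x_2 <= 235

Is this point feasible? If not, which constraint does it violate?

feasible

C1: 25 ≥ 0 ✓
C2: 70 ≥ 0 ✓
C3: -545 ≤ -218 ✓
C4: 665 ≥ 156 ✓
C5: 235 ≤ 235 ✓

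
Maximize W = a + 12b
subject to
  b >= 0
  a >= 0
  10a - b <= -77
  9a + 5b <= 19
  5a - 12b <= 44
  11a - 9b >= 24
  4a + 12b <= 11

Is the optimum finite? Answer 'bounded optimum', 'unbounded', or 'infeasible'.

infeasible

The boundaries 11a - 9b = 24 and 4a + 12b = 11 meet at (129/56, 25/168), but that point violates 10a - b ≤ -77. Every candidate vertex is excluded by some other constraint, so the feasible region is empty.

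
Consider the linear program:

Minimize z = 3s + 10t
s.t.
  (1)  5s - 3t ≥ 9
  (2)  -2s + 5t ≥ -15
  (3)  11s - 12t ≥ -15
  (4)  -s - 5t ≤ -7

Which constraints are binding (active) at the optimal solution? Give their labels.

(1) and (4)

Corner points and z = 3s + 10t:
  (17/3, 58/9) → z = 733/9
  (33/14, 13/14) → z = 229/14
  (22/3, -1/15) → z = 64/3
The feasible region is unbounded (it extends along (12, 11), (5, 2)), but z strictly increases along every unbounded feasible direction, so there is no improving ray and the minimum is attained at a vertex.

The minimum is at (33/14, 13/14). Substituting into each constraint, equality holds for (1) and (4); the remaining constraints have slack.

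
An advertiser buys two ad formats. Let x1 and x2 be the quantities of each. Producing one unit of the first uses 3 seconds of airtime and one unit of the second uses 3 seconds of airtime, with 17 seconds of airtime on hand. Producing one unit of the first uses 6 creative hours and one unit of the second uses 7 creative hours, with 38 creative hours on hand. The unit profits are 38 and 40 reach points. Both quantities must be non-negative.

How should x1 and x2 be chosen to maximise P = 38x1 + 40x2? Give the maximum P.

Corner points and P = 38x1 + 40x2:
  (0, 0) → P = 0
  (0, 38/7) → P = 1520/7
  (17/3, 0) → P = 646/3
  (5/3, 4) → P = 670/3

The optimum lies where 3x1 + 3x2 = 17 and 6x1 + 7x2 = 38.
Solving simultaneously gives x1 = 5/3, x2 = 4.

x1 = 5/3, x2 = 4, maximum P = 670/3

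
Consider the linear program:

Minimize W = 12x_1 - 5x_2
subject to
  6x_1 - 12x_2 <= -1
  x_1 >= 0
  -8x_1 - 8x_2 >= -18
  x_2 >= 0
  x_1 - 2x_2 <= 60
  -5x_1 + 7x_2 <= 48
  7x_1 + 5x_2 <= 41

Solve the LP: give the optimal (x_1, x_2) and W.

x_1 = 0, x_2 = 9/4, minimum W = -45/4

At the optimal vertex, x_1 = 0 and -8x_1 - 8x_2 = -18.
Solving simultaneously gives x_1 = 0, x_2 = 9/4.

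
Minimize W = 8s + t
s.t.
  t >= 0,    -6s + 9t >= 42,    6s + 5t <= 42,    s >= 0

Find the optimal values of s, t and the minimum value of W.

s = 0, t = 14/3, minimum W = 14/3

Corner points and W = 8s + t:
  (2, 6) → W = 22
  (0, 14/3) → W = 14/3
  (0, 42/5) → W = 42/5

At the optimal vertex, -6s + 9t = 42 and s = 0.
Solving simultaneously gives s = 0, t = 14/3.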